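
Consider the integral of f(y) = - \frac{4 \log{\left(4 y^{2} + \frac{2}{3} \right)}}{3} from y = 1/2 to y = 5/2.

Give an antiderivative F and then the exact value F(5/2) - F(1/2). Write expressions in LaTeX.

Antiderivative: F(y) = - \frac{4 y \log{\left(4 y^{2} + \frac{2}{3} \right)}}{3} + \frac{8 y}{3} - \frac{4 \sqrt{6} \operatorname{atan}{\left(\sqrt{6} y \right)}}{9}; value = - \frac{10 \log{\left(\frac{77}{3} \right)}}{3} - \frac{4 \sqrt{6} \operatorname{atan}{\left(\frac{5 \sqrt{6}}{2} \right)}}{9} + \frac{2 \log{\left(\frac{5}{3} \right)}}{3} + \frac{4 \sqrt{6} \operatorname{atan}{\left(\frac{\sqrt{6}}{2} \right)}}{9} + \frac{16}{3}

A candidate is checked by its d/dy: the result must match f(y).
F(y) = - \frac{4 y \log{\left(4 y^{2} + \frac{2}{3} \right)}}{3} + \frac{8 y}{3} - \frac{4 \sqrt{6} \operatorname{atan}{\left(\sqrt{6} y \right)}}{9} is an antiderivative of f.
Check: d/dy[- \frac{4 y \log{\left(4 y^{2} + \frac{2}{3} \right)}}{3} + \frac{8 y}{3} - \frac{4 \sqrt{6} \operatorname{atan}{\left(\sqrt{6} y \right)}}{9}] = - \frac{4 \log{\left(2 y^{2} + \frac{1}{3} \right)}}{3} - \frac{4 \log{\left(2 \right)}}{3}, which equals f(y).
F(5/2) = - \frac{10 \log{\left(\frac{77}{3} \right)}}{3} - \frac{4 \sqrt{6} \operatorname{atan}{\left(\frac{5 \sqrt{6}}{2} \right)}}{9} + \frac{20}{3}; F(1/2) = - \frac{4 \sqrt{6} \operatorname{atan}{\left(\frac{\sqrt{6}}{2} \right)}}{9} - \frac{2 \log{\left(\frac{5}{3} \right)}}{3} + \frac{4}{3}.
Integral = F(5/2) - F(1/2) = - \frac{10 \log{\left(\frac{77}{3} \right)}}{3} - \frac{4 \sqrt{6} \operatorname{atan}{\left(\frac{5 \sqrt{6}}{2} \right)}}{9} + \frac{2 \log{\left(\frac{5}{3} \right)}}{3} + \frac{4 \sqrt{6} \operatorname{atan}{\left(\frac{\sqrt{6}}{2} \right)}}{9} + \frac{16}{3}.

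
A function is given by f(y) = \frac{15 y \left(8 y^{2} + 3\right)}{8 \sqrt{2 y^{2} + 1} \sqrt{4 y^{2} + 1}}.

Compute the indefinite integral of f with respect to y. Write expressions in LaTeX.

Recognize the product-rule pattern: f = u'v + uv' with u = \frac{15 \sqrt{2 y^{2} + 1}}{16}, v = \sqrt{4 y^{2} + 1}, so integration by parts undoes it.
Check: d/dy[\frac{15 \sqrt{2 y^{2} + 1} \sqrt{4 y^{2} + 1}}{16}] = \frac{120 y^{3} + 45 y}{8 \sqrt{2 y^{2} + 1} \sqrt{4 y^{2} + 1}}, which equals f(y).

F(y) = \frac{15 \sqrt{2 y^{2} + 1} \sqrt{4 y^{2} + 1}}{16} + C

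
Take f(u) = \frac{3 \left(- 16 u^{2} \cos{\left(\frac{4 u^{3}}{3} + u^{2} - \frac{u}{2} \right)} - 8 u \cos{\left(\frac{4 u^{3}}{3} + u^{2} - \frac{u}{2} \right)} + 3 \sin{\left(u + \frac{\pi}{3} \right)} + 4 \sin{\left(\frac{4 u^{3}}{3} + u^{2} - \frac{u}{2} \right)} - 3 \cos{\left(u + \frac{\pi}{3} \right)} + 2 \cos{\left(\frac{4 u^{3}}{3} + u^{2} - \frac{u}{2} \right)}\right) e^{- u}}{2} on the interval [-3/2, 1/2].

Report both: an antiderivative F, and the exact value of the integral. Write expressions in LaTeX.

Antiderivative: F(u) = \frac{\left(- 9 \sin{\left(u + \frac{\pi}{3} \right)} - 12 \sin{\left(\frac{4 u^{3}}{3} + u^{2} - \frac{u}{2} \right)}\right) e^{- u}}{2}; value = - 6 e^{\frac{3}{2}} \sin{\left(\frac{3}{2} \right)} + \frac{9 e^{\frac{3}{2}} \cos{\left(\frac{\pi}{6} + \frac{3}{2} \right)}}{2} - \frac{9 \sin{\left(\frac{1}{2} + \frac{\pi}{3} \right)}}{2 e^{\frac{1}{2}}} - \frac{6 \sin{\left(\frac{1}{6} \right)}}{e^{\frac{1}{2}}}

f has the shape v'r + vr' for v = - \frac{9 \sin{\left(u + \frac{\pi}{3} \right)}}{2} - 6 \sin{\left(\frac{4 u^{3}}{3} + u^{2} - \frac{u}{2} \right)} and r = e^{- u} — it is the derivative of the product v*r.
F(u) = \frac{\left(- 9 \sin{\left(u + \frac{\pi}{3} \right)} - 12 \sin{\left(\frac{4 u^{3}}{3} + u^{2} - \frac{u}{2} \right)}\right) e^{- u}}{2} is an antiderivative of f.
Check: d/du[\frac{\left(- 9 \sin{\left(u + \frac{\pi}{3} \right)} - 12 \sin{\left(\frac{4 u^{3}}{3} + u^{2} - \frac{u}{2} \right)}\right) e^{- u}}{2}] = \frac{\left(- 48 u^{2} \cos{\left(\frac{4 u^{3}}{3} + u^{2} - \frac{u}{2} \right)} - 24 u \cos{\left(\frac{4 u^{3}}{3} + u^{2} - \frac{u}{2} \right)} + 9 \sin{\left(u + \frac{\pi}{3} \right)} + 12 \sin{\left(\frac{4 u^{3}}{3} + u^{2} - \frac{u}{2} \right)} - 9 \cos{\left(u + \frac{\pi}{3} \right)} + 6 \cos{\left(\frac{4 u^{3}}{3} + u^{2} - \frac{u}{2} \right)}\right) e^{- u}}{2}, which equals f(u).
F(1/2) = - \frac{9 \sin{\left(\frac{1}{2} + \frac{\pi}{3} \right)}}{2 e^{\frac{1}{2}}} - \frac{6 \sin{\left(\frac{1}{6} \right)}}{e^{\frac{1}{2}}}; F(-3/2) = - \frac{9 e^{\frac{3}{2}} \cos{\left(\frac{\pi}{6} + \frac{3}{2} \right)}}{2} + 6 e^{\frac{3}{2}} \sin{\left(\frac{3}{2} \right)}.
Integral = F(1/2) - F(-3/2) = - 6 e^{\frac{3}{2}} \sin{\left(\frac{3}{2} \right)} + \frac{9 e^{\frac{3}{2}} \cos{\left(\frac{\pi}{6} + \frac{3}{2} \right)}}{2} - \frac{9 \sin{\left(\frac{1}{2} + \frac{\pi}{3} \right)}}{2 e^{\frac{1}{2}}} - \frac{6 \sin{\left(\frac{1}{6} \right)}}{e^{\frac{1}{2}}}.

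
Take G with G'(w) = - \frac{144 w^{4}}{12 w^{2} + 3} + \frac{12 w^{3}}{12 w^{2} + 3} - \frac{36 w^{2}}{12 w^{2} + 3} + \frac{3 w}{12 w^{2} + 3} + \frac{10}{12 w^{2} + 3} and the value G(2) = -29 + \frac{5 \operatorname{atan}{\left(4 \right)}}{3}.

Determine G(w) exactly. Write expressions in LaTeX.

G(w) = \frac{- 24 w^{3} + 3 w^{2} + 10 \operatorname{atan}{\left(2 w \right)} + 6}{6}

The integrand splits into summands that can be handled one at a time.
A general antiderivative is - 4 w^{3} + \frac{w^{2}}{2} + \frac{5 \operatorname{atan}{\left(2 w \right)}}{3} - 1 + C.
The condition gives C = -29 + \frac{5 \operatorname{atan}{\left(4 \right)}}{3} - (-31 + \frac{5 \operatorname{atan}{\left(4 \right)}}{3}) = 2.
So G(w) = \frac{- 24 w^{3} + 3 w^{2} + 10 \operatorname{atan}{\left(2 w \right)} + 6}{6}.
Check: d/dw[\frac{- 24 w^{3} + 3 w^{2} + 10 \operatorname{atan}{\left(2 w \right)} + 6}{6}] = \frac{- 144 w^{4} + 12 w^{3} - 36 w^{2} + 3 w + 10}{12 w^{2} + 3}, which equals G'(w).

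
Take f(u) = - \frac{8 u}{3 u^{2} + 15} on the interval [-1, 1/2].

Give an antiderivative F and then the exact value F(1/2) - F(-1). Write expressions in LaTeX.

Antiderivative: F(u) = - \frac{4 \log{\left(\frac{u^{2}}{2} + \frac{5}{2} \right)}}{3}; value = - \frac{4 \log{\left(\frac{21}{8} \right)}}{3} + \frac{4 \log{\left(3 \right)}}{3}

f matches the chain-rule pattern g'(h)*h' with inner function h(u) = \frac{u^{2}}{2} + \frac{5}{2}; substituting w = h(u) collapses the integral.
F(u) = - \frac{4 \log{\left(\frac{u^{2}}{2} + \frac{5}{2} \right)}}{3} is an antiderivative of f.
Check: d/du[- \frac{4 \log{\left(\frac{u^{2}}{2} + \frac{5}{2} \right)}}{3}] = - \frac{8 u}{3 u^{2} + 15} = f(u).
F(1/2) = - \frac{4 \log{\left(\frac{21}{8} \right)}}{3}; F(-1) = - \frac{4 \log{\left(3 \right)}}{3}.
Integral = F(1/2) - F(-1) = - \frac{4 \log{\left(\frac{21}{8} \right)}}{3} + \frac{4 \log{\left(3 \right)}}{3}.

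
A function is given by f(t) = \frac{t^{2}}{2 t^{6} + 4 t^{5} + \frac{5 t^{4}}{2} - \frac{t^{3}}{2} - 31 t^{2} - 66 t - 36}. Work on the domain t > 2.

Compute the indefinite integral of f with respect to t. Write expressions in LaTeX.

F(t) = - \frac{- 2500 t \log{\left(t - 2 \right)} + 49000 t \log{\left(t + 1 \right)} - 54144 t \log{\left(t + \frac{3}{2} \right)} + 3822 t \log{\left(t^{2} + 4 \right)} + 5292 t \operatorname{atan}{\left(\frac{t}{2} \right)} - 3750 \log{\left(t - 2 \right)} + 73500 \log{\left(t + 1 \right)} - 81216 \log{\left(t + \frac{3}{2} \right)} + 5733 \log{\left(t^{2} + 4 \right)} + 7938 \operatorname{atan}{\left(\frac{t}{2} \right)} + 37800}{183750 \left(2 t + 3\right)} + C

The denominator factors as \left(t - 2\right) \left(t + 1\right) \left(2 t + 3\right)^{2} \left(t^{2} + 4\right); partial fractions split f into directly integrable pieces: - \frac{13 t + 18}{625 \left(t^{2} + 4\right)} + \frac{9024}{30625 \left(2 t + 3\right)} + \frac{72}{175 \left(2 t + 3\right)^{2}} - \frac{2}{15 \left(t + 1\right)} + \frac{1}{147 \left(t - 2\right)}.
Check: d/dt[- \frac{- 2500 t \log{\left(t - 2 \right)} + 49000 t \log{\left(t + 1 \right)} - 54144 t \log{\left(t + \frac{3}{2} \right)} + 3822 t \log{\left(t^{2} + 4 \right)} + 5292 t \operatorname{atan}{\left(\frac{t}{2} \right)} - 3750 \log{\left(t - 2 \right)} + 73500 \log{\left(t + 1 \right)} - 81216 \log{\left(t + \frac{3}{2} \right)} + 5733 \log{\left(t^{2} + 4 \right)} + 7938 \operatorname{atan}{\left(\frac{t}{2} \right)} + 37800}{183750 \left(2 t + 3\right)}] = \frac{2 t^{2}}{4 t^{6} + 8 t^{5} + 5 t^{4} - t^{3} - 62 t^{2} - 132 t - 72}, which equals f(t).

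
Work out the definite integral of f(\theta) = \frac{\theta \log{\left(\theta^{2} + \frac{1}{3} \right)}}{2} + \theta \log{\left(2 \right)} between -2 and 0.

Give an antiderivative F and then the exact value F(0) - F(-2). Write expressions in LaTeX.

Antiderivative: F(\theta) = \frac{\theta^{2} \log{\left(4 \theta^{2} + \frac{4}{3} \right)}}{4} - \frac{\theta^{2}}{4} + \frac{\log{\left(3 \theta^{2} + 1 \right)}}{12}; value = - \log{\left(\frac{52}{3} \right)} - \frac{\log{\left(13 \right)}}{12} + 1

The integrand splits into summands that can be handled one at a time.
F(\theta) = \frac{\theta^{2} \log{\left(4 \theta^{2} + \frac{4}{3} \right)}}{4} - \frac{\theta^{2}}{4} + \frac{\log{\left(3 \theta^{2} + 1 \right)}}{12} is an antiderivative of f.
Check: d/d\theta[\frac{\theta^{2} \log{\left(4 \theta^{2} + \frac{4}{3} \right)}}{4} - \frac{\theta^{2}}{4} + \frac{\log{\left(3 \theta^{2} + 1 \right)}}{12}] = \frac{\theta \log{\left(\theta^{2} + \frac{1}{3} \right)}}{2} + \theta \log{\left(2 \right)} = f(\theta).
F(0) = 0; F(-2) = -1 + \frac{\log{\left(13 \right)}}{12} + \log{\left(\frac{52}{3} \right)}.
Integral = F(0) - F(-2) = - \log{\left(\frac{52}{3} \right)} - \frac{\log{\left(13 \right)}}{12} + 1.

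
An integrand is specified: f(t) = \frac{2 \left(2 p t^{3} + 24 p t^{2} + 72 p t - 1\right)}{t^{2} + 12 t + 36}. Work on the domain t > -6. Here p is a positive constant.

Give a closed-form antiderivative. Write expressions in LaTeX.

An antiderivative is F(t) = \frac{2 \left(p t^{3} + 6 p t^{2} + 1\right)}{t + 6}.

Recover f(t) by differentiating a candidate F(t); any mismatch rules it out.
Check: d/dt[\frac{2 \left(p t^{3} + 6 p t^{2} + 1\right)}{t + 6}] = \frac{4 p t^{3} + 48 p t^{2} + 144 p t - 2}{t^{2} + 12 t + 36}, which equals f(t).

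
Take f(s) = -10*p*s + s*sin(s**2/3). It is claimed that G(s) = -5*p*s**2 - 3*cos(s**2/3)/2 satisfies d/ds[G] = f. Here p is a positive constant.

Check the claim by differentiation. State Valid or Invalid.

Valid: G'(s) = f(s).

d/ds[G] = -10*p*s + s*sin(s**2/3)
This equals f(s) exactly, so the claim holds.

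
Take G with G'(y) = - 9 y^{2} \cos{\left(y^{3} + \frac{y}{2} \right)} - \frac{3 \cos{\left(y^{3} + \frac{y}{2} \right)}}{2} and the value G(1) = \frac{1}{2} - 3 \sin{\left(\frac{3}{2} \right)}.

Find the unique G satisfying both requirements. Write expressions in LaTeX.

G(y) = \frac{1}{2} - 3 \sin{\left(y^{3} + \frac{y}{2} \right)}

The substitution u = y^{3} + \frac{y}{2} works: G'(y) is exactly (dG/du)*(du/dy) for that inner function.
A general antiderivative is - 3 \sin{\left(y^{3} + \frac{y}{2} \right)} + C.
The condition gives C = \frac{1}{2} - 3 \sin{\left(\frac{3}{2} \right)} - (- 3 \sin{\left(\frac{3}{2} \right)}) = \frac{1}{2}.
So G(y) = \frac{1}{2} - 3 \sin{\left(y^{3} + \frac{y}{2} \right)}.
Check: d/dy[\frac{1}{2} - 3 \sin{\left(y^{3} + \frac{y}{2} \right)}] = - 9 y^{2} \cos{\left(y^{3} + \frac{y}{2} \right)} - \frac{3 \cos{\left(y^{3} + \frac{y}{2} \right)}}{2} = G'(y).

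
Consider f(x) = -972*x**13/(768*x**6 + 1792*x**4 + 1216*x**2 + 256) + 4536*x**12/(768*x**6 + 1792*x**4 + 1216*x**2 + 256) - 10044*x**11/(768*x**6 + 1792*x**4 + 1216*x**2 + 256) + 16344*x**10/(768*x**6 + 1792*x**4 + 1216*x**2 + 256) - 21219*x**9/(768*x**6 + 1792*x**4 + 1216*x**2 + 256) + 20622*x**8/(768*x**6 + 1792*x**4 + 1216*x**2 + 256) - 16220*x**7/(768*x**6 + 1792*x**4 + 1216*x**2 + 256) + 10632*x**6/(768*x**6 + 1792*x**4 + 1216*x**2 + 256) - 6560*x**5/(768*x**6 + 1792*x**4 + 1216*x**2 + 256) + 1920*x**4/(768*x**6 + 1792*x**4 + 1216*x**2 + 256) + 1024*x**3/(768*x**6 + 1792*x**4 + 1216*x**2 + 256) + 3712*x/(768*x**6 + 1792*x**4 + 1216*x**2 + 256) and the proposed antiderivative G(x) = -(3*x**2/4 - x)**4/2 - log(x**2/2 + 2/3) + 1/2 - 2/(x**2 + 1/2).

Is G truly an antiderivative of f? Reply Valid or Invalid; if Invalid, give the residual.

d/dx[G] = (-972*x**13 + 4536*x**12 - 10044*x**11 + 16344*x**10 - 21219*x**9 + 20622*x**8 - 16220*x**7 + 10632*x**6 - 6560*x**5 + 1920*x**4 + 1024*x**3 + 3712*x)/(768*x**6 + 1792*x**4 + 1216*x**2 + 256)
This equals f(x) exactly, so the claim holds.

Valid - the claim checks out under differentiation.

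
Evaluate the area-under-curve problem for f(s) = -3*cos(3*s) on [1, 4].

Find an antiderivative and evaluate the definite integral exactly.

Differentiate the proposed F(s) back; it has to land on f(s) exactly.
F(s) = -sin(3*s) is an antiderivative of f.
Check: d/ds[-sin(3*s)] = -3*cos(3*s) = f(s).
F(4) = -sin(12); F(1) = -sin(3).
Integral = F(4) - F(1) = sin(3) - sin(12).

Antiderivative: F(s) = -sin(3*s); value = sin(3) - sin(12)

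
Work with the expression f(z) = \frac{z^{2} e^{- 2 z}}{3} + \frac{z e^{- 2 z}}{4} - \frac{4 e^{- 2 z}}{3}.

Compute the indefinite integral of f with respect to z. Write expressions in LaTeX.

f has the shape u'v + uv' for u = - \frac{z^{2}}{6} - \frac{7 z}{24} + \frac{25}{48} and v = e^{- 2 z} — it is the derivative of the product u*v.
Check: d/dz[- \frac{z^{2} e^{- 2 z}}{6} - \frac{7 z e^{- 2 z}}{24} + \frac{25 e^{- 2 z}}{48}] = \frac{\left(4 z^{2} + 3 z - 16\right) e^{- 2 z}}{12}, which equals f(z).

F(z) = - \frac{z^{2} e^{- 2 z}}{6} - \frac{7 z e^{- 2 z}}{24} + \frac{25 e^{- 2 z}}{48} + C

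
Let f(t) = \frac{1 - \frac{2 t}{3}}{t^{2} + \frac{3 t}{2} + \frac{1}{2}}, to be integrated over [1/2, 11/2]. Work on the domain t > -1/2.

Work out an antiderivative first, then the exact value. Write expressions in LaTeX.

Antiderivative: F(t) = \frac{8 \log{\left(t + \frac{1}{2} \right)}}{3} - \frac{10 \log{\left(t + 1 \right)}}{3}; value = - \frac{10 \log{\left(\frac{13}{2} \right)}}{3} + \frac{10 \log{\left(\frac{3}{2} \right)}}{3} + \frac{8 \log{\left(6 \right)}}{3}

The denominator factors as 3 \left(t + 1\right) \left(2 t + 1\right); partial fractions split f into directly integrable pieces: \frac{16}{3 \left(2 t + 1\right)} - \frac{10}{3 \left(t + 1\right)}.
F(t) = \frac{8 \log{\left(t + \frac{1}{2} \right)}}{3} - \frac{10 \log{\left(t + 1 \right)}}{3} is an antiderivative of f.
Check: d/dt[\frac{8 \log{\left(t + \frac{1}{2} \right)}}{3} - \frac{10 \log{\left(t + 1 \right)}}{3}] = \frac{6 - 4 t}{6 t^{2} + 9 t + 3}, which equals f(t).
F(11/2) = - \frac{10 \log{\left(\frac{13}{2} \right)}}{3} + \frac{8 \log{\left(6 \right)}}{3}; F(1/2) = - \frac{10 \log{\left(\frac{3}{2} \right)}}{3}.
Integral = F(11/2) - F(1/2) = - \frac{10 \log{\left(\frac{13}{2} \right)}}{3} + \frac{10 \log{\left(\frac{3}{2} \right)}}{3} + \frac{8 \log{\left(6 \right)}}{3}.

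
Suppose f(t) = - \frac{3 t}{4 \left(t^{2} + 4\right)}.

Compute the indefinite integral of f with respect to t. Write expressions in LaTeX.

F(t) = - \frac{3 \log{\left(t^{2} + 4 \right)}}{8} + C

The substitution u = t^{2} + 4 works: f is exactly (dF/du)*(du/dt) for that inner function.
Check: d/dt[- \frac{3 \log{\left(t^{2} + 4 \right)}}{8}] = - \frac{3 t}{4 t^{2} + 16}, which equals f(t).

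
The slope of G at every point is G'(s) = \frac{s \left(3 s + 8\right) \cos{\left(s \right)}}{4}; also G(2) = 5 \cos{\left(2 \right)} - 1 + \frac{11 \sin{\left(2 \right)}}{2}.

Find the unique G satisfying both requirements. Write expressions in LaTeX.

G(s) = \frac{3 s^{2} \sin{\left(s \right)} + 8 s \sin{\left(s \right)} + 6 s \cos{\left(s \right)} - 6 \sin{\left(s \right)} + 8 \cos{\left(s \right)} - 4}{4}

A candidate passes only if d/ds[G] lands on the given G'(s) exactly.
A general antiderivative is \frac{3 s^{2} \sin{\left(s \right)}}{4} + 2 s \sin{\left(s \right)} + \frac{3 s \cos{\left(s \right)}}{2} - \frac{3 \sin{\left(s \right)}}{2} + 2 \cos{\left(s \right)} + C.
The condition gives C = 5 \cos{\left(2 \right)} - 1 + \frac{11 \sin{\left(2 \right)}}{2} - (5 \cos{\left(2 \right)} + \frac{11 \sin{\left(2 \right)}}{2}) = -1.
So G(s) = \frac{3 s^{2} \sin{\left(s \right)} + 8 s \sin{\left(s \right)} + 6 s \cos{\left(s \right)} - 6 \sin{\left(s \right)} + 8 \cos{\left(s \right)} - 4}{4}.
Check: d/ds[\frac{3 s^{2} \sin{\left(s \right)} + 8 s \sin{\left(s \right)} + 6 s \cos{\left(s \right)} - 6 \sin{\left(s \right)} + 8 \cos{\left(s \right)} - 4}{4}] = \frac{3 s^{2} \cos{\left(s \right)}}{4} + 2 s \cos{\left(s \right)}, which equals G'(s).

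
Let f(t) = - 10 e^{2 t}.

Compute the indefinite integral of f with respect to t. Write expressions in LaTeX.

F(t) = - 5 e^{2 t} + C

Differentiate the proposed F(t) back; it has to land on f(t) exactly.
Check: d/dt[- 5 e^{2 t}] = - 10 e^{2 t} = f(t).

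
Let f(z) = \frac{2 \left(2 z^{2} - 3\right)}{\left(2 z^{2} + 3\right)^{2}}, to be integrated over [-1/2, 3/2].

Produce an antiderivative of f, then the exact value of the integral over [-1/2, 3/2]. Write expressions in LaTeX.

Antiderivative: F(z) = - \frac{2 z}{2 z^{2} + 3}; value = - \frac{24}{35}

f has the shape u'v + uv' for u = - 2 z and v = \frac{1}{2 z^{2} + 3} — it is the derivative of the product u*v.
F(z) = - \frac{2 z}{2 z^{2} + 3} is an antiderivative of f.
Check: d/dz[- \frac{2 z}{2 z^{2} + 3}] = \frac{4 z^{2} - 6}{4 z^{4} + 12 z^{2} + 9}, which equals f(z).
F(3/2) = - \frac{2}{5}; F(-1/2) = \frac{2}{7}.
Integral = F(3/2) - F(-1/2) = - \frac{24}{35}.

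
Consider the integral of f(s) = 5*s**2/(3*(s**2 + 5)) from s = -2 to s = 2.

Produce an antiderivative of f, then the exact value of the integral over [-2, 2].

Since d/ds undoes antidifferentiation here, F'(s) = f(s) is required of F(s).
F(s) = 5*s/3 - 5*sqrt(5)*atan(sqrt(5)*s/5)/3 is an antiderivative of f.
Check: d/ds[5*s/3 - 5*sqrt(5)*atan(sqrt(5)*s/5)/3] = 5*s**2/(3*s**2 + 15), which equals f(s).
F(2) = -5*sqrt(5)*atan(2*sqrt(5)/5)/3 + 10/3; F(-2) = -10/3 + 5*sqrt(5)*atan(2*sqrt(5)/5)/3.
Integral = F(2) - F(-2) = -10*sqrt(5)*atan(2*sqrt(5)/5)/3 + 20/3.

Antiderivative: F(s) = 5*s/3 - 5*sqrt(5)*atan(sqrt(5)*s/5)/3; value = -10*sqrt(5)*atan(2*sqrt(5)/5)/3 + 20/3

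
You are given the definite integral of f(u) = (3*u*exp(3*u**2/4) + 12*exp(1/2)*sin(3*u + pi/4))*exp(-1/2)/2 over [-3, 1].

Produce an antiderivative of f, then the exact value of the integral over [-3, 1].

Antiderivative: F(u) = exp(-1/2)*exp(3*u**2/4) - 2*cos(3*u + pi/4); value = -exp(25/4) + 2*sin(pi/4 + 9) + exp(1/4) - 2*cos(pi/4 + 3)

A candidate is checked by its d/du: the result must match f(u).
F(u) = exp(-1/2)*exp(3*u**2/4) - 2*cos(3*u + pi/4) is an antiderivative of f.
Check: d/du[exp(-1/2)*exp(3*u**2/4) - 2*cos(3*u + pi/4)] = (3*u*exp(3*u**2/4) + 12*exp(1/2)*sin(3*u + pi/4))*exp(-1/2)/2 = f(u).
F(1) = exp(1/4) - 2*cos(pi/4 + 3); F(-3) = -2*sin(pi/4 + 9) + exp(25/4).
Integral = F(1) - F(-3) = -exp(25/4) + 2*sin(pi/4 + 9) + exp(1/4) - 2*cos(pi/4 + 3).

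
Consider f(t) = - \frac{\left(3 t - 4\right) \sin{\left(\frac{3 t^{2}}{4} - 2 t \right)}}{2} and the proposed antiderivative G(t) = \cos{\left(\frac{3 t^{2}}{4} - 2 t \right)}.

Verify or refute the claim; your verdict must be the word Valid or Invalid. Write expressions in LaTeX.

d/dt[G] = - \frac{3 t \sin{\left(\frac{3 t^{2}}{4} - 2 t \right)}}{2} + 2 \sin{\left(\frac{3 t^{2}}{4} - 2 t \right)}
This equals f(t) exactly, so the claim holds.

Valid - the claim checks out under differentiation.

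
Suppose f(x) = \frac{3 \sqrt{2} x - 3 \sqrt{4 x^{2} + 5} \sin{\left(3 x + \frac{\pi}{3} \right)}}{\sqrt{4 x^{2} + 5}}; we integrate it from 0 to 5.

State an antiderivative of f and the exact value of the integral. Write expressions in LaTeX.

Antiderivative: F(x) = \frac{3 \sqrt{2} \sqrt{4 x^{2} + 5} + 4 \cos{\left(3 x + \frac{\pi}{3} \right)}}{4}; value = - \frac{3 \sqrt{10}}{4} + \cos{\left(\frac{\pi}{3} + 15 \right)} - \frac{1}{2} + \frac{3 \sqrt{210}}{4}

A candidate is checked by its d/dx: the result must match f(x).
F(x) = \frac{3 \sqrt{2} \sqrt{4 x^{2} + 5} + 4 \cos{\left(3 x + \frac{\pi}{3} \right)}}{4} is an antiderivative of f.
Check: d/dx[\frac{3 \sqrt{2} \sqrt{4 x^{2} + 5} + 4 \cos{\left(3 x + \frac{\pi}{3} \right)}}{4}] = \frac{3 \sqrt{2} x - 3 \sqrt{4 x^{2} + 5} \sin{\left(3 x + \frac{\pi}{3} \right)}}{\sqrt{4 x^{2} + 5}} = f(x).
F(5) = \cos{\left(\frac{\pi}{3} + 15 \right)} + \frac{3 \sqrt{210}}{4}; F(0) = \frac{1}{2} + \frac{3 \sqrt{10}}{4}.
Integral = F(5) - F(0) = - \frac{3 \sqrt{10}}{4} + \cos{\left(\frac{\pi}{3} + 15 \right)} - \frac{1}{2} + \frac{3 \sqrt{210}}{4}.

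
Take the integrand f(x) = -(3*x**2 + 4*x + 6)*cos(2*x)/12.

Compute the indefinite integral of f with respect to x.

Recover f(x) by differentiating a candidate F(x); any mismatch rules it out.
Check: d/dx[-x**2*sin(2*x)/8 - x*sin(2*x)/6 - x*cos(2*x)/8 - 3*sin(2*x)/16 - cos(2*x)/12] = -x**2*cos(2*x)/4 - x*cos(2*x)/3 - cos(2*x)/2, which equals f(x).

F(x) = -x**2*sin(2*x)/8 - x*sin(2*x)/6 - x*cos(2*x)/8 - 3*sin(2*x)/16 - cos(2*x)/12 + C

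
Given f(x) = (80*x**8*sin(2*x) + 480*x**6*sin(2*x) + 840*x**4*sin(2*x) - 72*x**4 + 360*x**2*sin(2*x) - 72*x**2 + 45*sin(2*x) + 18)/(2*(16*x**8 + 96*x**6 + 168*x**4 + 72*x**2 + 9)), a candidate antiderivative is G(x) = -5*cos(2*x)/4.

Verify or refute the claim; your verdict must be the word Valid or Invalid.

Invalid: d/dx[G] - f = (36*x**4 + 36*x**2 - 9)/(16*x**8 + 96*x**6 + 168*x**4 + 72*x**2 + 9), which is not 0.

d/dx[G] = 5*sin(2*x)/2
d/dx[G] - f(x) = (36*x**4 + 36*x**2 - 9)/(16*x**8 + 96*x**6 + 168*x**4 + 72*x**2 + 9) != 0.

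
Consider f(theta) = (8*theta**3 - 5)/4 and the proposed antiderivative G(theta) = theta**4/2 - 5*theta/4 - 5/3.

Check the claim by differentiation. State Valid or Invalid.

d/dtheta[G] = 2*theta**3 - 5/4
This equals f(theta) exactly, so the claim holds.

Valid. The derivative of G reproduces f.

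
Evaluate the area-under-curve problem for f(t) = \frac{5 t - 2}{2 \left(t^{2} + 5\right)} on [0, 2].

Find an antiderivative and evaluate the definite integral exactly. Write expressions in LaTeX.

A candidate is checked by its d/dt: the result must match f(t).
F(t) = \frac{5 \log{\left(t^{2} + 5 \right)}}{4} - \frac{\sqrt{5} \operatorname{atan}{\left(\frac{\sqrt{5} t}{5} \right)}}{5} is an antiderivative of f.
Check: d/dt[\frac{5 \log{\left(t^{2} + 5 \right)}}{4} - \frac{\sqrt{5} \operatorname{atan}{\left(\frac{\sqrt{5} t}{5} \right)}}{5}] = \frac{5 t - 2}{2 t^{2} + 10}, which equals f(t).
F(2) = - \frac{\sqrt{5} \operatorname{atan}{\left(\frac{2 \sqrt{5}}{5} \right)}}{5} + \frac{5 \log{\left(9 \right)}}{4}; F(0) = \frac{5 \log{\left(5 \right)}}{4}.
Integral = F(2) - F(0) = - \frac{5 \log{\left(5 \right)}}{4} - \frac{\sqrt{5} \operatorname{atan}{\left(\frac{2 \sqrt{5}}{5} \right)}}{5} + \frac{5 \log{\left(9 \right)}}{4}.

Antiderivative: F(t) = \frac{5 \log{\left(t^{2} + 5 \right)}}{4} - \frac{\sqrt{5} \operatorname{atan}{\left(\frac{\sqrt{5} t}{5} \right)}}{5}; value = - \frac{5 \log{\left(5 \right)}}{4} - \frac{\sqrt{5} \operatorname{atan}{\left(\frac{2 \sqrt{5}}{5} \right)}}{5} + \frac{5 \log{\left(9 \right)}}{4}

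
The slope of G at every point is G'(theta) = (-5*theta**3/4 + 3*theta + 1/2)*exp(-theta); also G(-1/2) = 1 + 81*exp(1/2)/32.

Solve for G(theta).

G(theta) = (5*theta**3 + 15*theta**2 + 18*theta + 16)*exp(-theta)/4 + 1

Recognize the product-rule pattern: G'(theta) = u'v + uv' with u = 5*theta**3/4 + 15*theta**2/4 + 9*theta/2 + 4, v = exp(-theta), so integration by parts undoes it.
A general antiderivative is (5*theta**3 + 15*theta**2 + 18*theta + 16)*exp(-theta)/4 + C.
The condition gives C = 1 + 81*exp(1/2)/32 - (81*exp(1/2)/32) = 1.
So G(theta) = (5*theta**3 + 15*theta**2 + 18*theta + 16)*exp(-theta)/4 + 1.
Check: d/dtheta[(5*theta**3 + 15*theta**2 + 18*theta + 16)*exp(-theta)/4 + 1] = (-5*theta**3 + 12*theta + 2)*exp(-theta)/4, which equals G'(theta).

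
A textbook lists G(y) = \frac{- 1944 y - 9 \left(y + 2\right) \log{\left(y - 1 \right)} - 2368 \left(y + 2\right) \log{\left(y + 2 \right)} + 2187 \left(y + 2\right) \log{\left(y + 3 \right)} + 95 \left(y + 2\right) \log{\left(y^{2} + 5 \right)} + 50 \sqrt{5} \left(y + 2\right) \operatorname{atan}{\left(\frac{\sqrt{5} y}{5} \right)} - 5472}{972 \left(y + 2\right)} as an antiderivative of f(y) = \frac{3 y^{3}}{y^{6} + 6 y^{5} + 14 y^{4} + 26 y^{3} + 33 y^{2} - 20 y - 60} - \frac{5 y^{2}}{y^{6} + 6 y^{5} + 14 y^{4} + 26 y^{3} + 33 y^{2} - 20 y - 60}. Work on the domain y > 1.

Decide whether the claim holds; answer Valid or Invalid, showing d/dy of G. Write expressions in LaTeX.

Valid - differentiating G returns exactly f.

d/dy[G] = \frac{3 y^{3} - 5 y^{2}}{y^{6} + 6 y^{5} + 14 y^{4} + 26 y^{3} + 33 y^{2} - 20 y - 60}
This equals f(y) exactly, so the claim holds.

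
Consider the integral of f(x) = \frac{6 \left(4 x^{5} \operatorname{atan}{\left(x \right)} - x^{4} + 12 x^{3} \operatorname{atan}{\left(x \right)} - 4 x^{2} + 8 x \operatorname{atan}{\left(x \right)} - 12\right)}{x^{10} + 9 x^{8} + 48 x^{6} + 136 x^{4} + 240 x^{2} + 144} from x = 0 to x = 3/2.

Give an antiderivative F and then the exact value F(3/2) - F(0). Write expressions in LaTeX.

Antiderivative: F(x) = - \frac{6 \operatorname{atan}{\left(x \right)}}{x^{4} + 4 x^{2} + 12}; value = - \frac{32 \operatorname{atan}{\left(\frac{3}{2} \right)}}{139}

Recognize the product-rule pattern: f = u'v + uv' with u = - \frac{3}{\frac{x^{4}}{2} + 2 x^{2} + 6}, v = \operatorname{atan}{\left(x \right)}, so integration by parts undoes it.
F(x) = - \frac{6 \operatorname{atan}{\left(x \right)}}{x^{4} + 4 x^{2} + 12} is an antiderivative of f.
Check: d/dx[- \frac{6 \operatorname{atan}{\left(x \right)}}{x^{4} + 4 x^{2} + 12}] = \frac{24 x^{5} \operatorname{atan}{\left(x \right)} - 6 x^{4} + 72 x^{3} \operatorname{atan}{\left(x \right)} - 24 x^{2} + 48 x \operatorname{atan}{\left(x \right)} - 72}{x^{10} + 9 x^{8} + 48 x^{6} + 136 x^{4} + 240 x^{2} + 144}, which equals f(x).
F(3/2) = - \frac{32 \operatorname{atan}{\left(\frac{3}{2} \right)}}{139}; F(0) = 0.
Integral = F(3/2) - F(0) = - \frac{32 \operatorname{atan}{\left(\frac{3}{2} \right)}}{139}.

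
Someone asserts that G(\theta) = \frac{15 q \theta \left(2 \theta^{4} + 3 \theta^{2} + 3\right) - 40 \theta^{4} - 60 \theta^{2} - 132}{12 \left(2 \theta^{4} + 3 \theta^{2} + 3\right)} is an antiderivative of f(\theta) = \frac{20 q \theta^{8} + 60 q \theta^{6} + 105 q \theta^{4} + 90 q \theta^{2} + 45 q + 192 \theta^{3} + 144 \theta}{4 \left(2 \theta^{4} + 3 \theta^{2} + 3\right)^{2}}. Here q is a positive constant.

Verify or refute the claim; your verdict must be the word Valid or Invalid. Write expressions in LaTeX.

d/d\theta[G] = \frac{20 q \theta^{8} + 60 q \theta^{6} + 105 q \theta^{4} + 90 q \theta^{2} + 45 q + 192 \theta^{3} + 144 \theta}{16 \theta^{8} + 48 \theta^{6} + 84 \theta^{4} + 72 \theta^{2} + 36}
This equals f(\theta) exactly, so the claim holds.

Valid - differentiating G returns exactly f.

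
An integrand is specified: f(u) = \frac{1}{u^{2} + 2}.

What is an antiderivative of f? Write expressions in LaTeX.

An antiderivative is F(u) = \frac{\sqrt{2} \operatorname{atan}{\left(\frac{\sqrt{2} u}{2} \right)}}{2}.

An antiderivative F(u) passes only if d/du[F] lands on f(u) exactly.
Check: d/du[\frac{\sqrt{2} \operatorname{atan}{\left(\frac{\sqrt{2} u}{2} \right)}}{2}] = \frac{1}{u^{2} + 2} = f(u).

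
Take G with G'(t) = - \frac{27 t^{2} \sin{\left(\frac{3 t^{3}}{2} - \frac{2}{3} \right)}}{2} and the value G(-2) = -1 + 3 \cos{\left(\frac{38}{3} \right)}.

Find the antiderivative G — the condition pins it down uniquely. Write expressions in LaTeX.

The substitution u = \frac{3 t^{3}}{2} - \frac{2}{3} works: G'(t) is exactly (dG/du)*(du/dt) for that inner function.
A general antiderivative is 3 \cos{\left(\frac{3 t^{3}}{2} - \frac{2}{3} \right)} + C.
The condition gives C = -1 + 3 \cos{\left(\frac{38}{3} \right)} - (3 \cos{\left(\frac{38}{3} \right)}) = -1.
So G(t) = 3 \cos{\left(\frac{3 t^{3}}{2} - \frac{2}{3} \right)} - 1.
Check: d/dt[3 \cos{\left(\frac{3 t^{3}}{2} - \frac{2}{3} \right)} - 1] = - \frac{27 t^{2} \sin{\left(\frac{3 t^{3}}{2} - \frac{2}{3} \right)}}{2} = G'(t).

G(t) = 3 \cos{\left(\frac{3 t^{3}}{2} - \frac{2}{3} \right)} - 1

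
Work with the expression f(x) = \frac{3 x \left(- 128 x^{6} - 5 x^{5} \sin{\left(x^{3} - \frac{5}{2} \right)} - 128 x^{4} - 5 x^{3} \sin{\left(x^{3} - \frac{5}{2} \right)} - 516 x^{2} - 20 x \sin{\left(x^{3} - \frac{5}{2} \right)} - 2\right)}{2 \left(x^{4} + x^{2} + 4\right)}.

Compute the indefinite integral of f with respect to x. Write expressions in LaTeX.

Check any antiderivative F(x) by computing F'(x) and comparing it with f(x).
Check: d/dx[- \frac{96 x^{4} + 3 \log{\left(\frac{x^{4}}{2} + \frac{x^{2}}{2} + 2 \right)} - 5 \cos{\left(x^{3} - \frac{5}{2} \right)}}{2}] = \frac{- 384 x^{7} - 15 x^{6} \sin{\left(x^{3} - \frac{5}{2} \right)} - 384 x^{5} - 15 x^{4} \sin{\left(x^{3} - \frac{5}{2} \right)} - 1548 x^{3} - 60 x^{2} \sin{\left(x^{3} - \frac{5}{2} \right)} - 6 x}{2 x^{4} + 2 x^{2} + 8}, which equals f(x).

F(x) = - \frac{96 x^{4} + 3 \log{\left(\frac{x^{4}}{2} + \frac{x^{2}}{2} + 2 \right)} - 5 \cos{\left(x^{3} - \frac{5}{2} \right)}}{2} + C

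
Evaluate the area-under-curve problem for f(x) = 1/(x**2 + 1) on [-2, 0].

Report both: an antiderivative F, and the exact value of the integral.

Antiderivative: F(x) = atan(x); value = atan(2)

For F(x) to be correct the identity F'(x) - f(x) = 0 must hold.
F(x) = atan(x) is an antiderivative of f.
Check: d/dx[atan(x)] = 1/(x**2 + 1) = f(x).
F(0) = 0; F(-2) = -atan(2).
Integral = F(0) - F(-2) = atan(2).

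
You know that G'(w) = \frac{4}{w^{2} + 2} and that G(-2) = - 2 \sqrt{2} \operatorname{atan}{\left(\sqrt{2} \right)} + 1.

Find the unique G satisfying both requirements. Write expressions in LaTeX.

G(w) = 2 \sqrt{2} \operatorname{atan}{\left(\frac{\sqrt{2} w}{2} \right)} + 1

Check a candidate G(w) by differentiating: d/dw[G] must match the given G'(w).
A general antiderivative is 2 \sqrt{2} \operatorname{atan}{\left(\frac{\sqrt{2} w}{2} \right)} + C.
The condition gives C = - 2 \sqrt{2} \operatorname{atan}{\left(\sqrt{2} \right)} + 1 - (- 2 \sqrt{2} \operatorname{atan}{\left(\sqrt{2} \right)}) = 1.
So G(w) = 2 \sqrt{2} \operatorname{atan}{\left(\frac{\sqrt{2} w}{2} \right)} + 1.
Check: d/dw[2 \sqrt{2} \operatorname{atan}{\left(\frac{\sqrt{2} w}{2} \right)} + 1] = \frac{4}{w^{2} + 2} = G'(w).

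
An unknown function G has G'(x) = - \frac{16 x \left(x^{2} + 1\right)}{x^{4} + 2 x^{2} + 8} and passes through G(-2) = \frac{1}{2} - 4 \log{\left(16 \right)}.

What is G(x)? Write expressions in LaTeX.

G(x) = \frac{1}{2} - 4 \log{\left(\frac{x^{4}}{2} + x^{2} + 4 \right)}

The substitution u = \frac{x^{4}}{2} + x^{2} + 4 works: G'(x) is exactly (dG/du)*(du/dx) for that inner function.
A general antiderivative is - 4 \log{\left(\frac{x^{4}}{2} + x^{2} + 4 \right)} + C.
The condition gives C = \frac{1}{2} - 4 \log{\left(16 \right)} - (- 4 \log{\left(16 \right)}) = \frac{1}{2}.
So G(x) = \frac{1}{2} - 4 \log{\left(\frac{x^{4}}{2} + x^{2} + 4 \right)}.
Check: d/dx[\frac{1}{2} - 4 \log{\left(\frac{x^{4}}{2} + x^{2} + 4 \right)}] = \frac{- 16 x^{3} - 16 x}{x^{4} + 2 x^{2} + 8}, which equals G'(x).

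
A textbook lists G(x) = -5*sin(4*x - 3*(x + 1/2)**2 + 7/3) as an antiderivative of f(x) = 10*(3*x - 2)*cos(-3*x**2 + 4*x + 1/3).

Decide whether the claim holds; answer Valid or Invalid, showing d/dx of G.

Invalid: d/dx[G] - f = 30*x*cos(-3*x**2 + x + 19/12) - 30*x*cos(-3*x**2 + 4*x + 1/3) - 5*cos(-3*x**2 + x + 19/12) + 20*cos(-3*x**2 + 4*x + 1/3), which is not 0.

d/dx[G] = 30*x*cos(-3*x**2 + x + 19/12) - 5*cos(-3*x**2 + x + 19/12)
d/dx[G] - f(x) = 30*x*cos(-3*x**2 + x + 19/12) - 30*x*cos(-3*x**2 + 4*x + 1/3) - 5*cos(-3*x**2 + x + 19/12) + 20*cos(-3*x**2 + 4*x + 1/3) != 0.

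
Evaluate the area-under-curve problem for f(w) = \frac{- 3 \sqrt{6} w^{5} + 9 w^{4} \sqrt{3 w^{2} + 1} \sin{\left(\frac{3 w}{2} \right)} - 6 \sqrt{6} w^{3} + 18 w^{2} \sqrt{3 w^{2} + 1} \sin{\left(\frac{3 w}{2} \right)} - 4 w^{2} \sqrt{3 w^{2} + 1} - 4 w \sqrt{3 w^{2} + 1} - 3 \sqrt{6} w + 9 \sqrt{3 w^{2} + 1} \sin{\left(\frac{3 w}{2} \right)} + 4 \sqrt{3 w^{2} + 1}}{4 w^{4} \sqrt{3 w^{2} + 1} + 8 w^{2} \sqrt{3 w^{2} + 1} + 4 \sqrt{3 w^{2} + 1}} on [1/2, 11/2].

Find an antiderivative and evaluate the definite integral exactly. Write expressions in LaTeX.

Differentiate the proposed F(w) back; it has to land on f(w) exactly.
F(w) = \frac{- 3 \sqrt{2} w^{2} \sqrt{3 w^{2} + 1} - 6 \sqrt{3} w^{2} \cos{\left(\frac{3 w}{2} \right)} + 4 \sqrt{3} w - 3 \sqrt{2} \sqrt{3 w^{2} + 1} - 6 \sqrt{3} \cos{\left(\frac{3 w}{2} \right)} + 2 \sqrt{3}}{4 \sqrt{3} w^{2} + 4 \sqrt{3}} is an antiderivative of f.
Check: d/dw[\frac{- 3 \sqrt{2} w^{2} \sqrt{3 w^{2} + 1} - 6 \sqrt{3} w^{2} \cos{\left(\frac{3 w}{2} \right)} + 4 \sqrt{3} w - 3 \sqrt{2} \sqrt{3 w^{2} + 1} - 6 \sqrt{3} \cos{\left(\frac{3 w}{2} \right)} + 2 \sqrt{3}}{4 \sqrt{3} w^{2} + 4 \sqrt{3}}] = \frac{- 3 \sqrt{6} w^{5} + 9 w^{4} \sqrt{3 w^{2} + 1} \sin{\left(\frac{3 w}{2} \right)} - 6 \sqrt{6} w^{3} + 18 w^{2} \sqrt{3 w^{2} + 1} \sin{\left(\frac{3 w}{2} \right)} - 4 w^{2} \sqrt{3 w^{2} + 1} - 4 w \sqrt{3 w^{2} + 1} - 3 \sqrt{6} w + 9 \sqrt{3 w^{2} + 1} \sin{\left(\frac{3 w}{2} \right)} + 4 \sqrt{3 w^{2} + 1}}{4 w^{4} \sqrt{3 w^{2} + 1} + 8 w^{2} \sqrt{3 w^{2} + 1} + 4 \sqrt{3 w^{2} + 1}} = f(w).
F(11/2) = - \frac{\sqrt{2202}}{8} + \frac{24}{125} - \frac{3 \cos{\left(\frac{33}{4} \right)}}{2}; F(1/2) = - \frac{3 \cos{\left(\frac{3}{4} \right)}}{2} - \frac{\sqrt{42}}{8} + \frac{4}{5}.
Integral = F(11/2) - F(1/2) = - \frac{\sqrt{2202}}{8} - \frac{76}{125} - \frac{3 \cos{\left(\frac{33}{4} \right)}}{2} + \frac{\sqrt{42}}{8} + \frac{3 \cos{\left(\frac{3}{4} \right)}}{2}.

Antiderivative: F(w) = \frac{- 3 \sqrt{2} w^{2} \sqrt{3 w^{2} + 1} - 6 \sqrt{3} w^{2} \cos{\left(\frac{3 w}{2} \right)} + 4 \sqrt{3} w - 3 \sqrt{2} \sqrt{3 w^{2} + 1} - 6 \sqrt{3} \cos{\left(\frac{3 w}{2} \right)} + 2 \sqrt{3}}{4 \sqrt{3} w^{2} + 4 \sqrt{3}}; value = - \frac{\sqrt{2202}}{8} - \frac{76}{125} - \frac{3 \cos{\left(\frac{33}{4} \right)}}{2} + \frac{\sqrt{42}}{8} + \frac{3 \cos{\left(\frac{3}{4} \right)}}{2}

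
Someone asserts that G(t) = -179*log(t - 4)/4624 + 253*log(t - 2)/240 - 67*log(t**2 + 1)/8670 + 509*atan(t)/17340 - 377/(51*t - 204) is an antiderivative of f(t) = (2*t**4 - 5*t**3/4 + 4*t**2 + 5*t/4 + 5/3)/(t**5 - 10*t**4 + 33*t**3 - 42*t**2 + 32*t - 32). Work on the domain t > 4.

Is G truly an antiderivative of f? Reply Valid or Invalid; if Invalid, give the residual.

d/dt[G] = (24*t**4 - 15*t**3 + 48*t**2 + 15*t + 20)/(24*t**5 - 240*t**4 + 792*t**3 - 1008*t**2 + 768*t - 768)
d/dt[G] - f(t) = (-24*t**4 + 15*t**3 - 48*t**2 - 15*t - 20)/(24*t**5 - 240*t**4 + 792*t**3 - 1008*t**2 + 768*t - 768) != 0.

Invalid: d/dt[G] - f = (-24*t**4 + 15*t**3 - 48*t**2 - 15*t - 20)/(24*t**5 - 240*t**4 + 792*t**3 - 1008*t**2 + 768*t - 768), which is not 0.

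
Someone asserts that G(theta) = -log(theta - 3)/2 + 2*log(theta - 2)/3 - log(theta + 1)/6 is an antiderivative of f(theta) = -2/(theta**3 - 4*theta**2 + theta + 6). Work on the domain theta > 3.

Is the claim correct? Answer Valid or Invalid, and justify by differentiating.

Valid: G'(theta) = f(theta).

d/dtheta[G] = -2/(theta**3 - 4*theta**2 + theta + 6)
This equals f(theta) exactly, so the claim holds.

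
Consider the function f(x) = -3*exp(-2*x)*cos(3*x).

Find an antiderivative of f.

A first test for any F(x): its x-derivative must equal f(x) identically.
Check: d/dx[-9*exp(-2*x)*sin(3*x)/13 + 6*exp(-2*x)*cos(3*x)/13] = -3*exp(-2*x)*cos(3*x) = f(x).

An antiderivative is F(x) = -9*exp(-2*x)*sin(3*x)/13 + 6*exp(-2*x)*cos(3*x)/13.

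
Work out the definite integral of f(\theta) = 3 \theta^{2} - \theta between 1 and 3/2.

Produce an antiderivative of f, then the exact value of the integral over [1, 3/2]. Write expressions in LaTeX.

Integrate term by term and add the pieces.
F(\theta) = \frac{\theta^{2} \left(2 \theta - 1\right)}{2} is an antiderivative of f.
Check: d/d\theta[\frac{\theta^{2} \left(2 \theta - 1\right)}{2}] = 3 \theta^{2} - \theta = f(\theta).
F(3/2) = \frac{9}{4}; F(1) = \frac{1}{2}.
Integral = F(3/2) - F(1) = \frac{7}{4}.

Antiderivative: F(\theta) = \frac{\theta^{2} \left(2 \theta - 1\right)}{2}; value = \frac{7}{4}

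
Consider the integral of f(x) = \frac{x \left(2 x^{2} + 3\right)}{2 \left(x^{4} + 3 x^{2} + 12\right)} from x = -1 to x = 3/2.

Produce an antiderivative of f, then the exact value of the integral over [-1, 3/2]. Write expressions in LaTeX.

The substitution u = \frac{x^{4}}{3} + x^{2} + 4 works: f is exactly (dF/du)*(du/dx) for that inner function.
F(x) = \frac{\log{\left(\frac{x^{4}}{3} + x^{2} + 4 \right)}}{4} is an antiderivative of f.
Check: d/dx[\frac{\log{\left(\frac{x^{4}}{3} + x^{2} + 4 \right)}}{4}] = \frac{2 x^{3} + 3 x}{2 x^{4} + 6 x^{2} + 24}, which equals f(x).
F(3/2) = \frac{\log{\left(\frac{127}{16} \right)}}{4}; F(-1) = \frac{\log{\left(\frac{16}{3} \right)}}{4}.
Integral = F(3/2) - F(-1) = - \frac{\log{\left(\frac{16}{3} \right)}}{4} + \frac{\log{\left(\frac{127}{16} \right)}}{4}.

Antiderivative: F(x) = \frac{\log{\left(\frac{x^{4}}{3} + x^{2} + 4 \right)}}{4}; value = - \frac{\log{\left(\frac{16}{3} \right)}}{4} + \frac{\log{\left(\frac{127}{16} \right)}}{4}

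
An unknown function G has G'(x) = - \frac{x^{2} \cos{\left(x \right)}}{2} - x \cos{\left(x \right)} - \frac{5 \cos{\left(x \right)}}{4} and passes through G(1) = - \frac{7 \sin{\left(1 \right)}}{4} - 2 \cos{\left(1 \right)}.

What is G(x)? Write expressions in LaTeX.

G(x) = \frac{- 2 x^{2} \sin{\left(x \right)} - 4 x \sin{\left(x \right)} - 4 x \cos{\left(x \right)} - \sin{\left(x \right)} - 4 \cos{\left(x \right)}}{4}

The integrand splits into summands that can be handled one at a time.
A general antiderivative is - \frac{x^{2} \sin{\left(x \right)}}{2} - x \sin{\left(x \right)} - x \cos{\left(x \right)} - \frac{\sin{\left(x \right)}}{4} - \cos{\left(x \right)} + C.
The condition gives C = - \frac{7 \sin{\left(1 \right)}}{4} - 2 \cos{\left(1 \right)} - (- \frac{7 \sin{\left(1 \right)}}{4} - 2 \cos{\left(1 \right)}) = 0.
So G(x) = \frac{- 2 x^{2} \sin{\left(x \right)} - 4 x \sin{\left(x \right)} - 4 x \cos{\left(x \right)} - \sin{\left(x \right)} - 4 \cos{\left(x \right)}}{4}.
Check: d/dx[\frac{- 2 x^{2} \sin{\left(x \right)} - 4 x \sin{\left(x \right)} - 4 x \cos{\left(x \right)} - \sin{\left(x \right)} - 4 \cos{\left(x \right)}}{4}] = - \frac{x^{2} \cos{\left(x \right)}}{2} - x \cos{\left(x \right)} - \frac{5 \cos{\left(x \right)}}{4} = G'(x).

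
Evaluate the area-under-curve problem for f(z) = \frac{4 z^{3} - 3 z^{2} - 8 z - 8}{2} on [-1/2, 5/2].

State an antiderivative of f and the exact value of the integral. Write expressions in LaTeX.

Antiderivative: F(z) = \frac{z^{4}}{2} - \frac{z^{3}}{2} - 2 z^{2} - 4 z; value = - \frac{99}{8}

Differentiate the proposed F(z) back; it has to land on f(z) exactly.
F(z) = \frac{z^{4}}{2} - \frac{z^{3}}{2} - 2 z^{2} - 4 z is an antiderivative of f.
Check: d/dz[\frac{z^{4}}{2} - \frac{z^{3}}{2} - 2 z^{2} - 4 z] = 2 z^{3} - \frac{3 z^{2}}{2} - 4 z - 4, which equals f(z).
F(5/2) = - \frac{345}{32}; F(-1/2) = \frac{51}{32}.
Integral = F(5/2) - F(-1/2) = - \frac{99}{8}.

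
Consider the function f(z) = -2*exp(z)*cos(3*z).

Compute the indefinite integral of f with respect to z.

A candidate is checked by its d/dz: the result must match f(z).
Check: d/dz[(-3*sin(3*z) - cos(3*z))*exp(z)/5] = -2*exp(z)*cos(3*z) = f(z).

F(z) = (-3*sin(3*z) - cos(3*z))*exp(z)/5 + C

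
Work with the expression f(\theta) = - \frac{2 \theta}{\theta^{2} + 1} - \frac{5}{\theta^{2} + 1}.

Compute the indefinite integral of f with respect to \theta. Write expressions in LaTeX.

F(\theta) = - \log{\left(\theta^{2} + 1 \right)} - 5 \operatorname{atan}{\left(\theta \right)} + C

Integrate term by term and add the pieces.
Check: d/d\theta[- \log{\left(\theta^{2} + 1 \right)} - 5 \operatorname{atan}{\left(\theta \right)}] = \frac{- 2 \theta - 5}{\theta^{2} + 1}, which equals f(\theta).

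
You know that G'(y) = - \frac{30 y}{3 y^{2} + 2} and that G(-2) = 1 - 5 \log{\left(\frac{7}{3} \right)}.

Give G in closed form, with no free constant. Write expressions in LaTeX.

The substitution u = \frac{y^{2}}{2} + \frac{1}{3} works: G'(y) is exactly (dG/du)*(du/dy) for that inner function.
A general antiderivative is - 5 \log{\left(\frac{y^{2}}{2} + \frac{1}{3} \right)} + C.
The condition gives C = 1 - 5 \log{\left(\frac{7}{3} \right)} - (- 5 \log{\left(\frac{7}{3} \right)}) = 1.
So G(y) = 1 - 5 \log{\left(\frac{y^{2}}{2} + \frac{1}{3} \right)}.
Check: d/dy[1 - 5 \log{\left(\frac{y^{2}}{2} + \frac{1}{3} \right)}] = - \frac{30 y}{3 y^{2} + 2} = G'(y).

G(y) = 1 - 5 \log{\left(\frac{y^{2}}{2} + \frac{1}{3} \right)}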